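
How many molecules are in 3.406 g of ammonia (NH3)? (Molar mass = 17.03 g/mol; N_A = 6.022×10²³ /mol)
Moles = 3.406 g ÷ 17.03 g/mol = 0.2 mol
Molecules = 0.2 mol × 6.022×10²³ /mol = 1.204e+23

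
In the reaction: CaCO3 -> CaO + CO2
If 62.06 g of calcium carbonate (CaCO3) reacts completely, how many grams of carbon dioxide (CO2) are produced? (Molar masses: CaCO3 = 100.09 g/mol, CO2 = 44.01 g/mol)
Moles of CaCO3 = 62.06 g ÷ 100.09 g/mol = 0.620042 mol
Mole ratio: 1 mol CO2 / 1 mol CaCO3
Moles of CO2 = 0.620042 × (1/1) = 0.620042 mol
Mass of CO2 = 0.620042 mol × 44.01 g/mol = 27.29 g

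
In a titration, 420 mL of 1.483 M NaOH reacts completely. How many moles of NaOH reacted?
Moles = Molarity × Volume (L)
Moles = 1.483 M × 0.42 L = 0.6229 mol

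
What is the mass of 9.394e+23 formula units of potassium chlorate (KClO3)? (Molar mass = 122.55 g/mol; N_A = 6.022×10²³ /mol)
Moles = 9.394e+23 ÷ 6.022×10²³ = 1.55995 mol
Mass = 1.55995 mol × 122.55 g/mol = 191.2 g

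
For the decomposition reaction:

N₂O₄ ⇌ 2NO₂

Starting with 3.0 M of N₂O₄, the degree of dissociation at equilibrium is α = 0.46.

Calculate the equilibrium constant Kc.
K_c = 4.7022

x = α·[A]₀ = 0.46 × 3.0 = 1.38 M dissociated.
At eq: [N₂O₄] = 3.0 − 1.38 = 1.62 M; [NO₂] = 2x = 2.76 M.
Kc = [NO₂]²/[N₂O₄] = (2.76)²/1.62 = 4.702.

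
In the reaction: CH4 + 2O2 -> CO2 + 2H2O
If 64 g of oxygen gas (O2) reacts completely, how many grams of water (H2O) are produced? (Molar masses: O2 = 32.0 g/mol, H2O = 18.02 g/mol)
Moles of O2 = 64 g ÷ 32.0 g/mol = 2 mol
Mole ratio: 2 mol H2O / 2 mol O2
Moles of H2O = 2 × (2/2) = 2 mol
Mass of H2O = 2 mol × 18.02 g/mol = 36.04 g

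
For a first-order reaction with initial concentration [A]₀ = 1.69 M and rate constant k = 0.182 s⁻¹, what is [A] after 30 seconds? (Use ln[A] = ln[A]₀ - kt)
0.0072 M

ln[A] = ln[A]₀ - k·t = ln(1.69) - (0.182)·(30) = 0.5247 - 5.4600 = -4.9353
[A] = e^(-4.9353) = 0.0072 M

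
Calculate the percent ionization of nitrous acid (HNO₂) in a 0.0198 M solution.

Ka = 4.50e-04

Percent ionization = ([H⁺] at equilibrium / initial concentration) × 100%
Percent ionization = 14%

Let x = [H⁺]. Ka = x²/(C - x) ⇒ x² + (4.50e-04)x - (4.50e-04)(0.0198) = 0. x = 2.7684e-03. Percent = (2.7684e-03/0.0198) × 100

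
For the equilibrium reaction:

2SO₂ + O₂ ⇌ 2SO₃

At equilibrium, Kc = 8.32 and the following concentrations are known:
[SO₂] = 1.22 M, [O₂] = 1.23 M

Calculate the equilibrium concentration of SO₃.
[SO₃] = 3.9028 M

Kc = ([SO₃]^2) / ([SO₂]^2 × [O₂]) = 8.32
[SO₃]^2 = Kc · (reactant terms)/(other product terms) = 8.32 · 1.8307 / 1 = 15.232
[SO₃] = (15.232)^(1/2) = 3.9028 M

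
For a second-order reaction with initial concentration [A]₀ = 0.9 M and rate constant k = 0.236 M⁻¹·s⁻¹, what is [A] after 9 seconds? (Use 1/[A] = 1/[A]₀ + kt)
0.3091 M

1/[A] = 1/[A]₀ + k·t = 1/0.9 + (0.236)·(9) = 1.1111 + 2.1240 = 3.2351
[A] = 1/3.2351 = 0.3091 M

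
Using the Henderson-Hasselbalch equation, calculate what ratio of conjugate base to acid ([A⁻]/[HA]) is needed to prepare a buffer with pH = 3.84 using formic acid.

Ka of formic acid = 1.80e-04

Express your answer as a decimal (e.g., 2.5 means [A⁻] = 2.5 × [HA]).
[A⁻]/[HA] = 1.245

pKa = −log(1.80e-04) = 3.7447. pH = pKa + log([A⁻]/[HA]). 3.84 = 3.7447 + log(ratio). log(ratio) = 3.84 − 3.7447 = 0.0953. ratio = 10^(0.0953) = 1.245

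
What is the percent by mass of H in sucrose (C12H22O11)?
Mass of H in formula = 1.008 × 22 = 22.176 g/mol
Molar mass = 342.3 g/mol
% H = (22.176/342.3) × 100% = 6.48%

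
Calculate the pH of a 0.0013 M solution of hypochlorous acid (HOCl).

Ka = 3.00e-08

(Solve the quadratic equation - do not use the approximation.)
pH = 5.21

x² + Ka×x - Ka×C = 0. Using quadratic formula: [H⁺] = 6.2300e-06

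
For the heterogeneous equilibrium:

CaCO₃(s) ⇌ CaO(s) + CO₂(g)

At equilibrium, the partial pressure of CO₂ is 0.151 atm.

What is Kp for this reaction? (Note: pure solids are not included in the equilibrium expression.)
K_p = 0.151

Solids (CaCO₃, CaO) have activity 1 and are excluded.
Kp = P(CO₂) = 0.151.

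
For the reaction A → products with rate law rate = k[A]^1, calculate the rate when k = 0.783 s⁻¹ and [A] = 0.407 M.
0.3187 M/s

rate = k·[A]^1 = 0.783·(0.407)^1 = 0.783·0.407 = 0.3187 M/s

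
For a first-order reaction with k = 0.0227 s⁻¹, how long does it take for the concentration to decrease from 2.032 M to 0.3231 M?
81.01 s

From ln[A] = ln[A]₀ - k·t: t = ln([A]₀/[A])/k = ln(2.032/0.3231)/0.0227 = ln(6.2891)/0.0227 = 1.8388/0.0227 = 81.01 s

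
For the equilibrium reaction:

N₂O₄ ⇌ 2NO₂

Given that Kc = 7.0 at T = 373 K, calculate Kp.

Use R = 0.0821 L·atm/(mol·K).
K_p = 214.3631

Δn = (moles gaseous products) − (moles gaseous reactants) = 1
T = 373 K; RT = 0.0821 × 373 = 30.6233
Kp = Kc·(RT)^Δn = 7.0 × (30.6233)^1 = 7.0 × 30.6233 = 214.3631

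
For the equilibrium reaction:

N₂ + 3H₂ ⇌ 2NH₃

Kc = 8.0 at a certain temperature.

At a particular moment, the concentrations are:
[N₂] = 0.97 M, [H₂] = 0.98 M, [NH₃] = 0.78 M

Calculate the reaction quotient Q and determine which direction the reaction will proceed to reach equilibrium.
Q = 0.666, Q < K, reaction proceeds forward (toward products)

Q = ([NH₃]^2) / ([N₂] × [H₂]^3)
  = ((0.78)^2) / ((0.97)·(0.98)^3) = 0.6084/0.91296 = 0.6664
Since Q = 0.6664 < Kc = 8.0, the reaction proceeds forward (toward products) to reach equilibrium.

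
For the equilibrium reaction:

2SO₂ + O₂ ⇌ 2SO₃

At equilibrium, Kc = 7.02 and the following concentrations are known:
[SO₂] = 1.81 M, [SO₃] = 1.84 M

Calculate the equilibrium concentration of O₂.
[O₂] = 0.1472 M

Kc = ([SO₃]^2) / ([SO₂]^2 × [O₂]) = 7.02
[O₂]^1 = (product terms)/(Kc · other reactant terms) = 3.3856 / (7.02 · 3.2761) = 0.14721
[O₂] = 0.1472 M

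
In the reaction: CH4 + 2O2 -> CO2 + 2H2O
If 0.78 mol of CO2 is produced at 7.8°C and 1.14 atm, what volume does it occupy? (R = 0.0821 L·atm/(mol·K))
T = 7.8°C + 273.15 = 280.95 K
V = nRT/P = (0.78 × 0.0821 × 280.95) / 1.14
V = 15.78 L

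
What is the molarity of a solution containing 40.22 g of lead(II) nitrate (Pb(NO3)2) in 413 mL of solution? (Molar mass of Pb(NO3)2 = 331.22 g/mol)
Moles of Pb(NO3)2 = 40.22 g ÷ 331.22 g/mol = 0.12143 mol
Volume = 413 mL = 0.413 L
Molarity = 0.12143 mol ÷ 0.413 L = 0.294 M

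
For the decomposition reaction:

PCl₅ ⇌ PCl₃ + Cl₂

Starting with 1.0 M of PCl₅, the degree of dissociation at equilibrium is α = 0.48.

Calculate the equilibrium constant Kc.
K_c = 0.4431

x = α·[A]₀ = 0.48 × 1.0 = 0.48 M dissociated.
At eq: [PCl₅] = 1.0 − 0.48 = 0.52 M; [PCl₃] = [Cl₂] = x = 0.48 M.
Kc = [PCl₃][Cl₂]/[PCl₅] = (0.48)²/0.52 = 0.4431.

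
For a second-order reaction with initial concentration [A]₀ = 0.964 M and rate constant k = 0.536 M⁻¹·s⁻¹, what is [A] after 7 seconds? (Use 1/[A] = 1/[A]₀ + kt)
0.2088 M

1/[A] = 1/[A]₀ + k·t = 1/0.964 + (0.536)·(7) = 1.0373 + 3.7520 = 4.7893
[A] = 1/4.7893 = 0.2088 M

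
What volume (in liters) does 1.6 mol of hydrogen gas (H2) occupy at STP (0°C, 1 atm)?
At STP, 1 mol of gas occupies 22.4 L
Volume = 1.6 mol × 22.4 L/mol = 35.84 L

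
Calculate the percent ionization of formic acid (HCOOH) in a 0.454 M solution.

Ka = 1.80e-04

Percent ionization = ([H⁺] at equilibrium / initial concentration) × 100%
Percent ionization = 1.97%

Let x = [H⁺]. Ka = x²/(C - x) ⇒ x² + (1.80e-04)x - (1.80e-04)(0.454) = 0. x = 8.9504e-03. Percent = (8.9504e-03/0.454) × 100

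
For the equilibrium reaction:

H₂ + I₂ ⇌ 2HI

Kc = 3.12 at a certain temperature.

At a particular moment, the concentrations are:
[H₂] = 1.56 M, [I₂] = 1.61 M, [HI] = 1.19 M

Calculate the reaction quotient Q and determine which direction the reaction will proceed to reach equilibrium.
Q = 0.564, Q < K, reaction proceeds forward (toward products)

Q = ([HI]^2) / ([H₂] × [I₂])
  = ((1.19)^2) / ((1.56)·(1.61)) = 1.4161/2.5116 = 0.5638
Since Q = 0.5638 < Kc = 3.12, the reaction proceeds forward (toward products) to reach equilibrium.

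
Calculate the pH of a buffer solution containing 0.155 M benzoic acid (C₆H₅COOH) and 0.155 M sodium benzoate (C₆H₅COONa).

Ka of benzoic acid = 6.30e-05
pH = 4.20

pKa = -log(6.30e-05) = 4.20. pH = pKa + log([A⁻]/[HA]) = 4.20 + log(0.155/0.155)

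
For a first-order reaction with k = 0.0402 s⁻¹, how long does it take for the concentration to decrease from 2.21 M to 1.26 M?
13.98 s

From ln[A] = ln[A]₀ - k·t: t = ln([A]₀/[A])/k = ln(2.21/1.26)/0.0402 = ln(1.7540)/0.0402 = 0.5619/0.0402 = 13.98 s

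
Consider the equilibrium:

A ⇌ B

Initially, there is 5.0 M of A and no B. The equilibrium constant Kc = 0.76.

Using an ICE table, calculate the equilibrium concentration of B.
[B] = 2.159 M

ICE: [A] = 5.0 − x, [B] = x.
Kc = x/(5.0 − x) = 0.76 ⇒ x = 0.76·5.0/(1 + 0.76) = 3.8/1.76 = 2.159.
[B] = x = 2.159 M.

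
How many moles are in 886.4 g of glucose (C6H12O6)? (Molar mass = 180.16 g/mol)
Moles = 886.4 g ÷ 180.16 g/mol = 4.92 mol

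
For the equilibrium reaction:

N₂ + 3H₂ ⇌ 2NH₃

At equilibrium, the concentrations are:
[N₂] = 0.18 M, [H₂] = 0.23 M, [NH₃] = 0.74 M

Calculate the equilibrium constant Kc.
K_c = 2.50e+02

Kc = ([NH₃]^2) / ([N₂] × [H₂]^3)
   = ((0.74)^2) / ((0.18)·(0.23)^3)
   = 0.5476 / 0.0021901 = 2.50e+02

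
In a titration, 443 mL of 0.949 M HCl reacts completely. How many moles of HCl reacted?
Moles = Molarity × Volume (L)
Moles = 0.949 M × 0.443 L = 0.4204 mol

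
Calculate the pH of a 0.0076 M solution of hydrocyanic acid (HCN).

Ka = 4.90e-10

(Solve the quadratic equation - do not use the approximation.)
pH = 5.71

x² + Ka×x - Ka×C = 0. Using quadratic formula: [H⁺] = 1.9295e-06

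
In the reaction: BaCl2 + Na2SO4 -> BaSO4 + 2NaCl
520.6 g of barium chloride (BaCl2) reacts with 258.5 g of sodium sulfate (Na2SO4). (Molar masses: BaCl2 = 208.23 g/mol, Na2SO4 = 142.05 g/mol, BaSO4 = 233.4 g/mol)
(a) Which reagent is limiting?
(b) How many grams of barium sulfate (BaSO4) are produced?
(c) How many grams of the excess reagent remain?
(a) Na2SO4, (b) 424.7 g, (c) 141.7 g

Moles of BaCl2 = 520.6 g ÷ 208.23 g/mol = 2.50012 mol
Moles of Na2SO4 = 258.5 g ÷ 142.05 g/mol = 1.81978 mol
Moles ÷ coefficient: BaCl2: 2.50012/1 = 2.5, Na2SO4: 1.81978/1 = 1.82
(a) Na2SO4 has the smaller value, so Na2SO4 is the limiting reagent.
(b) Moles of BaSO4 = 1.81978 mol Na2SO4 × (1/1) = 1.81978 mol; mass = 1.81978 mol × 233.4 g/mol = 424.7 g
(c) BaCl2 consumed = 1.81978 × (1/1) = 1.81978 mol; remaining = 2.50012 − 1.81978 = 0.680338 mol; mass = 0.680338 mol × 208.23 g/mol = 141.7 g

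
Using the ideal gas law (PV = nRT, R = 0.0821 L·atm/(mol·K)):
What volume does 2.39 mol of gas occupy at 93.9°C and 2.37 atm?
T = 93.9°C + 273.15 = 367.05 K
V = nRT/P = (2.39 × 0.0821 × 367.05) / 2.37
V = 30.39 L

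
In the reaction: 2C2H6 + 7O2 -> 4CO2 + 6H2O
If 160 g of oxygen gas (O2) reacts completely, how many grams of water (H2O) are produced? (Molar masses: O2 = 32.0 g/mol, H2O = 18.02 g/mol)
Moles of O2 = 160 g ÷ 32.0 g/mol = 5 mol
Mole ratio: 6 mol H2O / 7 mol O2
Moles of H2O = 5 × (6/7) = 4.28571 mol
Mass of H2O = 4.28571 mol × 18.02 g/mol = 77.23 g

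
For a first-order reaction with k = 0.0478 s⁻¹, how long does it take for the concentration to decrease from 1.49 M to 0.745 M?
14.50 s

From ln[A] = ln[A]₀ - k·t: t = ln([A]₀/[A])/k = ln(1.49/0.745)/0.0478 = ln(2.0000)/0.0478 = 0.6931/0.0478 = 14.50 s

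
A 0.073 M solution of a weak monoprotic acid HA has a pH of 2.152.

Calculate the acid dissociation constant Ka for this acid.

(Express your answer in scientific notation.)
K_a = 7.53e-04

[H⁺] = 10^(−pH) = 10^(−2.152) = 7.047e-03 M. For HA ⇌ H⁺ + A⁻, Ka = x²/(C − x) = (7.047e-03)²/(0.073 − 7.047e-03) = 7.53e-04.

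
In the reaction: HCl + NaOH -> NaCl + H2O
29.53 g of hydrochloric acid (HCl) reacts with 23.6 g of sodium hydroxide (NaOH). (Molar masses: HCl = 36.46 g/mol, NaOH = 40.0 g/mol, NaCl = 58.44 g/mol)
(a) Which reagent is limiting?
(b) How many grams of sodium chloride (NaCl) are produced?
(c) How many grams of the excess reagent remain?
(a) NaOH, (b) 34.48 g, (c) 8.019 g

Moles of HCl = 29.53 g ÷ 36.46 g/mol = 0.809929 mol
Moles of NaOH = 23.6 g ÷ 40.0 g/mol = 0.59 mol
Moles ÷ coefficient: HCl: 0.809929/1 = 0.8099, NaOH: 0.59/1 = 0.59
(a) NaOH has the smaller value, so NaOH is the limiting reagent.
(b) Moles of NaCl = 0.59 mol NaOH × (1/1) = 0.59 mol; mass = 0.59 mol × 58.44 g/mol = 34.48 g
(c) HCl consumed = 0.59 × (1/1) = 0.59 mol; remaining = 0.809929 − 0.59 = 0.219929 mol; mass = 0.219929 mol × 36.46 g/mol = 8.019 g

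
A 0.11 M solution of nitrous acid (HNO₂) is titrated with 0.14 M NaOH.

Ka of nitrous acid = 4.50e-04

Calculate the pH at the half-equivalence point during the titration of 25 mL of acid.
pH = pKa = 3.35

At the half-equivalence point, [HA] = [A⁻], so by Henderson–Hasselbalch pH = pKa + log(1) = pKa.
pKa = −log(4.50e-04) = 3.35.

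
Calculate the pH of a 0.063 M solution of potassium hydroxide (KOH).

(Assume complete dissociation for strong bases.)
pH = 12.80

[OH⁻] = 0.063 M for strong base. pOH = -log[OH⁻] = 1.20, pH = 14 - pOH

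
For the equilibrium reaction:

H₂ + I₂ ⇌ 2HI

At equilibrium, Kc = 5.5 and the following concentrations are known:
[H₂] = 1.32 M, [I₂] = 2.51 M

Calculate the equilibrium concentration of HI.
[HI] = 4.2688 M

Kc = ([HI]^2) / ([H₂] × [I₂]) = 5.5
[HI]^2 = Kc · (reactant terms)/(other product terms) = 5.5 · 3.3132 / 1 = 18.223
[HI] = (18.223)^(1/2) = 4.2688 M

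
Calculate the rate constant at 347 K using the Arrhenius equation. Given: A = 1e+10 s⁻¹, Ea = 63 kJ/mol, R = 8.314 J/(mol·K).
3.28e+00 s⁻¹

k = A·exp(-Ea/(R·T)) = 1e+10·exp(-63000/(8.314·347)) = 1e+10·exp(-21.8374) = 1e+10·3.2820e-10 = 3.28e+00 s⁻¹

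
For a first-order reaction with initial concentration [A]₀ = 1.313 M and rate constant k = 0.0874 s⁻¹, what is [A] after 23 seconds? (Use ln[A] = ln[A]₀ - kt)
0.1759 M

ln[A] = ln[A]₀ - k·t = ln(1.313) - (0.0874)·(23) = 0.2723 - 2.0102 = -1.7379
[A] = e^(-1.7379) = 0.1759 M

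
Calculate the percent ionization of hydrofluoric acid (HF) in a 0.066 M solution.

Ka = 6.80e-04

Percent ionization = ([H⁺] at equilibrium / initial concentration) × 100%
Percent ionization = 9.65%

Let x = [H⁺]. Ka = x²/(C - x) ⇒ x² + (6.80e-04)x - (6.80e-04)(0.066) = 0. x = 6.3679e-03. Percent = (6.3679e-03/0.066) × 100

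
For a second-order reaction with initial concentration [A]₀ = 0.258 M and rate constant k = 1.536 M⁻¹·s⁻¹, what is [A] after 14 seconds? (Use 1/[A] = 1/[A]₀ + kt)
0.0394 M

1/[A] = 1/[A]₀ + k·t = 1/0.258 + (1.536)·(14) = 3.8760 + 21.5040 = 25.3800
[A] = 1/25.3800 = 0.0394 M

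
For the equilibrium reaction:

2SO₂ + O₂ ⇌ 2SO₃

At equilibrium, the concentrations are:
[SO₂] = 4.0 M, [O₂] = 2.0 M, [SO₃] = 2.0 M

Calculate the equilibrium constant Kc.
K_c = 0.1250

Kc = ([SO₃]^2) / ([SO₂]^2 × [O₂])
   = ((2.0)^2) / ((4.0)^2·(2.0))
   = 4 / 32 = 0.1250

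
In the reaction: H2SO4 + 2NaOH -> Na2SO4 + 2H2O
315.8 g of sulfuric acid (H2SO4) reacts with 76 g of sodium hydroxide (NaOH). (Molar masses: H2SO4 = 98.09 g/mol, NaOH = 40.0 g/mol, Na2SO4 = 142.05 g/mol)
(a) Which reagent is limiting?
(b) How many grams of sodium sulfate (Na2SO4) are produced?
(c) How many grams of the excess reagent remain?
(a) NaOH, (b) 134.9 g, (c) 222.6 g

Moles of H2SO4 = 315.8 g ÷ 98.09 g/mol = 3.21949 mol
Moles of NaOH = 76 g ÷ 40.0 g/mol = 1.9 mol
Moles ÷ coefficient: H2SO4: 3.21949/1 = 3.219, NaOH: 1.9/2 = 0.95
(a) NaOH has the smaller value, so NaOH is the limiting reagent.
(b) Moles of Na2SO4 = 1.9 mol NaOH × (1/2) = 0.95 mol; mass = 0.95 mol × 142.05 g/mol = 134.9 g
(c) H2SO4 consumed = 1.9 × (1/2) = 0.95 mol; remaining = 3.21949 − 0.95 = 2.26949 mol; mass = 2.26949 mol × 98.09 g/mol = 222.6 g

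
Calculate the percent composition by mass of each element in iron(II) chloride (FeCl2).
Fe: 44.06%, Cl: 55.94%

Molar mass of FeCl2 = 126.75 g/mol
% Fe = (1 × 55.85) / 126.75 × 100% = 55.85 / 126.75 × 100% = 44.06%
% Cl = (2 × 35.45) / 126.75 × 100% = 70.9 / 126.75 × 100% = 55.94%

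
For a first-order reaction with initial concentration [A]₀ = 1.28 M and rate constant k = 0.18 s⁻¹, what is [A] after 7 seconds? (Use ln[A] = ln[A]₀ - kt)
0.3631 M

ln[A] = ln[A]₀ - k·t = ln(1.28) - (0.18)·(7) = 0.2469 - 1.2600 = -1.0131
[A] = e^(-1.0131) = 0.3631 M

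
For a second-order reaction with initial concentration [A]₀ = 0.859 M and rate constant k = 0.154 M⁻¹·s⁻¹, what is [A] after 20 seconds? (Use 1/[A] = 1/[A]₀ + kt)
0.2356 M

1/[A] = 1/[A]₀ + k·t = 1/0.859 + (0.154)·(20) = 1.1641 + 3.0800 = 4.2441
[A] = 1/4.2441 = 0.2356 M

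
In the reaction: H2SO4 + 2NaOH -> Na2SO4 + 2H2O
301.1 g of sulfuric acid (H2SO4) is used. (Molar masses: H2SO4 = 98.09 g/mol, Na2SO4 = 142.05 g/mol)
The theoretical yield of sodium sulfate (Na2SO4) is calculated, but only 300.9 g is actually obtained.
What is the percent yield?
Moles of H2SO4 = 301.1 g ÷ 98.09 g/mol = 3.06963 mol
Mole ratio: 1 mol Na2SO4 / 1 mol H2SO4
Moles of Na2SO4 = 3.06963 × (1/1) = 3.06963 mol
Theoretical yield = 3.06963 mol × 142.05 g/mol = 436.04 g
Actual yield = 300.9 g
Percent yield = (300.9 / 436.04) × 100% = 69.0%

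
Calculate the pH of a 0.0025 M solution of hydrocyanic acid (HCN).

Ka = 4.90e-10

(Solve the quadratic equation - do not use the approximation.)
pH = 5.96

x² + Ka×x - Ka×C = 0. Using quadratic formula: [H⁺] = 1.1066e-06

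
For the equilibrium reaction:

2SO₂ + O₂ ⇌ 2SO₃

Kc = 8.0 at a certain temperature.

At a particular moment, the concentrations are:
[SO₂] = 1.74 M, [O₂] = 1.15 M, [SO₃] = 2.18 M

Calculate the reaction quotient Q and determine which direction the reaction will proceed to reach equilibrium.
Q = 1.365, Q < K, reaction proceeds forward (toward products)

Q = ([SO₃]^2) / ([SO₂]^2 × [O₂])
  = ((2.18)^2) / ((1.74)^2·(1.15)) = 4.7524/3.4817 = 1.365
Since Q = 1.365 < Kc = 8.0, the reaction proceeds forward (toward products) to reach equilibrium.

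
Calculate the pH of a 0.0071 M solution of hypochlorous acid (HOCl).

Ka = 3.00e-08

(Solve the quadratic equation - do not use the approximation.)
pH = 4.84

x² + Ka×x - Ka×C = 0. Using quadratic formula: [H⁺] = 1.4580e-05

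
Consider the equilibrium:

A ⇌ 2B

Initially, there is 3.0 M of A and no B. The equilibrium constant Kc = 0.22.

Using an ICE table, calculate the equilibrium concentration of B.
[B] = 0.759 M

ICE: [A] = 3.0 − x, [B] = 2x.
Kc = (2x)²/(3.0 − x) = 0.22 ⇒ 4x² + 0.22x − 0.66 = 0.
x = (−0.22 + √(0.22² + 4·4·0.66))/(2·4) = (−0.22 + √10.608)/8 = 0.37963.
[B] = 2x = 0.759 M.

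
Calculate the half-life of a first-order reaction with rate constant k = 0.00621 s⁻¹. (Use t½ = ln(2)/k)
111.62 s

t½ = ln(2)/k = 0.6931/0.00621 = 111.62 s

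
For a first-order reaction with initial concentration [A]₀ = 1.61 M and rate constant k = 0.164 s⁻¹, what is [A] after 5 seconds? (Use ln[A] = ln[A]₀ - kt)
0.7091 M

ln[A] = ln[A]₀ - k·t = ln(1.61) - (0.164)·(5) = 0.4762 - 0.8200 = -0.3438
[A] = e^(-0.3438) = 0.7091 M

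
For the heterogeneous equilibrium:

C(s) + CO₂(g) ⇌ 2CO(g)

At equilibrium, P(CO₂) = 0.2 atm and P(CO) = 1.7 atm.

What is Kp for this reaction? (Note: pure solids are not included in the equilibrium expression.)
K_p = 14.450

Solid C is excluded.
Kp = P(CO)²/P(CO₂) = (1.7)²/0.2 = 2.89/0.2 = 14.450.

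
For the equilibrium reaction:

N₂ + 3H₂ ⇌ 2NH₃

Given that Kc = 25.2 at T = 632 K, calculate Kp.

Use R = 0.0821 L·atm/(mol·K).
K_p = 0.0094

Δn = (moles gaseous products) − (moles gaseous reactants) = -2
T = 632 K; RT = 0.0821 × 632 = 51.8872
Kp = Kc·(RT)^Δn = 25.2 × (51.8872)^-2 = 25.2 × 0.000371432 = 0.0094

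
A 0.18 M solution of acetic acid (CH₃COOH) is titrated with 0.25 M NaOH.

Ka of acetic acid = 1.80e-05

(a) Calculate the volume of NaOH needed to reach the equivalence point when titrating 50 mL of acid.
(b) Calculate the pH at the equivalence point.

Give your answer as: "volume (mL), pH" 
V = 36.0 mL, pH = 8.88

(a) At equivalence: moles acid = moles base.
moles acid = 0.18 × 0.05 = 0.009 mol; V_NaOH = 0.009/0.25 = 0.036 L = 36.0 mL.
(b) At equivalence, all acid → conjugate base A⁻ at [A⁻] = 0.009/0.086 = 0.1047 M.
Kb = Kw/Ka = 1.0e-14/1.80e-05 = 5.556e-10; [OH⁻] = √(Kb·[A⁻]) = 7.625e-06; pOH = 5.12; pH = 14 − pOH = 8.88.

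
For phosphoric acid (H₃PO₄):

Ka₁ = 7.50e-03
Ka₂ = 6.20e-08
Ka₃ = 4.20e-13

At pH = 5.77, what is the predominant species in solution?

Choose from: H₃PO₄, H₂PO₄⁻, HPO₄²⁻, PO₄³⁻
H₂PO₄⁻

pKa1 = 2.12, pKa2 = 7.21, pKa3 = 12.38. Each pKa is the crossover between adjacent species; pH = 5.77 lies in the region where H₂PO₄⁻ predominates.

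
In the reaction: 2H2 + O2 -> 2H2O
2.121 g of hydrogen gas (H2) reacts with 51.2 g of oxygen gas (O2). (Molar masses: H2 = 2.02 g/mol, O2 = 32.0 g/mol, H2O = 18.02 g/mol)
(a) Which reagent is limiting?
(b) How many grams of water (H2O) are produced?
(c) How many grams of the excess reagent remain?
(a) H2, (b) 18.92 g, (c) 34.4 g

Moles of H2 = 2.121 g ÷ 2.02 g/mol = 1.05 mol
Moles of O2 = 51.2 g ÷ 32.0 g/mol = 1.6 mol
Moles ÷ coefficient: H2: 1.05/2 = 0.525, O2: 1.6/1 = 1.6
(a) H2 has the smaller value, so H2 is the limiting reagent.
(b) Moles of H2O = 1.05 mol H2 × (2/2) = 1.05 mol; mass = 1.05 mol × 18.02 g/mol = 18.92 g
(c) O2 consumed = 1.05 × (1/2) = 0.525 mol; remaining = 1.6 − 0.525 = 1.075 mol; mass = 1.075 mol × 32.0 g/mol = 34.4 g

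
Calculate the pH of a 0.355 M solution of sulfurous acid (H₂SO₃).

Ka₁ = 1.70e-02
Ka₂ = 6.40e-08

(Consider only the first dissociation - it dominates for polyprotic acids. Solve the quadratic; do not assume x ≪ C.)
pH = 1.16

x² + Ka₁·x − Ka₁·C = 0 with Ka₁ = 1.70e-02, C = 0.355.
x = (−Ka₁ + √(Ka₁² + 4·Ka₁·C))/2 = 6.9649e-02 M, so pH = 1.16.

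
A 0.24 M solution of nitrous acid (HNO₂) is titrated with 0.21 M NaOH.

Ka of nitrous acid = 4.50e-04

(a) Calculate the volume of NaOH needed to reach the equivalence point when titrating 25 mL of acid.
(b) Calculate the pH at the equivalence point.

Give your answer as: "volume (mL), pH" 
V = 28.6 mL, pH = 8.20

(a) At equivalence: moles acid = moles base.
moles acid = 0.24 × 0.025 = 0.006 mol; V_NaOH = 0.006/0.21 = 0.02857 L = 28.6 mL.
(b) At equivalence, all acid → conjugate base A⁻ at [A⁻] = 0.006/0.05357 = 0.112 M.
Kb = Kw/Ka = 1.0e-14/4.50e-04 = 2.222e-11; [OH⁻] = √(Kb·[A⁻]) = 1.578e-06; pOH = 5.80; pH = 14 − pOH = 8.20.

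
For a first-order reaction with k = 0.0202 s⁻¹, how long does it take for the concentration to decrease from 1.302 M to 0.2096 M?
90.42 s

From ln[A] = ln[A]₀ - k·t: t = ln([A]₀/[A])/k = ln(1.302/0.2096)/0.0202 = ln(6.2118)/0.0202 = 1.8265/0.0202 = 90.42 s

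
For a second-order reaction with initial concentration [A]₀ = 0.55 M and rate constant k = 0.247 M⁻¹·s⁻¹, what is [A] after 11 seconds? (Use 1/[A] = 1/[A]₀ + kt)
0.2205 M

1/[A] = 1/[A]₀ + k·t = 1/0.55 + (0.247)·(11) = 1.8182 + 2.7170 = 4.5352
[A] = 1/4.5352 = 0.2205 M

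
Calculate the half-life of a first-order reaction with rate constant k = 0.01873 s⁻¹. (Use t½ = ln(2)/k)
37.01 s

t½ = ln(2)/k = 0.6931/0.01873 = 37.01 s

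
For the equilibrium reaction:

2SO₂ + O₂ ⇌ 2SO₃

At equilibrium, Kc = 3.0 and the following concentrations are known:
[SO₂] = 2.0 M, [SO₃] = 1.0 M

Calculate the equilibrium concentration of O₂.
[O₂] = 0.0833 M

Kc = ([SO₃]^2) / ([SO₂]^2 × [O₂]) = 3.0
[O₂]^1 = (product terms)/(Kc · other reactant terms) = 1 / (3.0 · 4) = 0.083333
[O₂] = 0.0833 M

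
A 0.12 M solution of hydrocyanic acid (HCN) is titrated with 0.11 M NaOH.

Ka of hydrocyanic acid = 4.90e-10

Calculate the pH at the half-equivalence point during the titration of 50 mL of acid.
pH = pKa = 9.31

At the half-equivalence point, [HA] = [A⁻], so by Henderson–Hasselbalch pH = pKa + log(1) = pKa.
pKa = −log(4.90e-10) = 9.31.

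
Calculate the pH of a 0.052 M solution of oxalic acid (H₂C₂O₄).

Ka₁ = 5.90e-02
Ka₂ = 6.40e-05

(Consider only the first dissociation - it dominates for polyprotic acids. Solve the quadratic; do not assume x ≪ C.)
pH = 1.48

x² + Ka₁·x − Ka₁·C = 0 with Ka₁ = 5.90e-02, C = 0.052.
x = (−Ka₁ + √(Ka₁² + 4·Ka₁·C))/2 = 3.3255e-02 M, so pH = 1.48.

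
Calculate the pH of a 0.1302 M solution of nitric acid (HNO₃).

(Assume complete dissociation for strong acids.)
pH = 0.89

[H⁺] = 0.1302 M for strong acid. pH = -log[H⁺] = -log(0.1302)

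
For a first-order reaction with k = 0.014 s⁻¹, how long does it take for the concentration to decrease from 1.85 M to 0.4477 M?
101.34 s

From ln[A] = ln[A]₀ - k·t: t = ln([A]₀/[A])/k = ln(1.85/0.4477)/0.014 = ln(4.1322)/0.014 = 1.4188/0.014 = 101.34 s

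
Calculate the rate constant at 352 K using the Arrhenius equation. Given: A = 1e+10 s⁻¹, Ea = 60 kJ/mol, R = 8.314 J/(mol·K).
1.25e+01 s⁻¹

k = A·exp(-Ea/(R·T)) = 1e+10·exp(-60000/(8.314·352)) = 1e+10·exp(-20.5021) = 1e+10·1.2475e-09 = 1.25e+01 s⁻¹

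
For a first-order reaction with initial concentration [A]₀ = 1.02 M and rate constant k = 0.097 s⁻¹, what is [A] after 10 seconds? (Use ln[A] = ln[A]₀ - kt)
0.3867 M

ln[A] = ln[A]₀ - k·t = ln(1.02) - (0.097)·(10) = 0.0198 - 0.9700 = -0.9502
[A] = e^(-0.9502) = 0.3867 M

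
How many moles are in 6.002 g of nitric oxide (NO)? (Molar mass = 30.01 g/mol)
Moles = 6.002 g ÷ 30.01 g/mol = 0.2 mol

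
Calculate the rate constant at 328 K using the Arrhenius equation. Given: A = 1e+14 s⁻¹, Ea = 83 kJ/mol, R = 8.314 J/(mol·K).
6.05e+00 s⁻¹

k = A·exp(-Ea/(R·T)) = 1e+14·exp(-83000/(8.314·328)) = 1e+14·exp(-30.4365) = 1e+14·6.0480e-14 = 6.05e+00 s⁻¹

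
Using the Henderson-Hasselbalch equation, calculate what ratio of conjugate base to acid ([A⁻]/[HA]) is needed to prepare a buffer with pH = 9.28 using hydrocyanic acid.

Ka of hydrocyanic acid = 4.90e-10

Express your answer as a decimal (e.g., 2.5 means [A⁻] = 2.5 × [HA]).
[A⁻]/[HA] = 0.934

pKa = −log(4.90e-10) = 9.3098. pH = pKa + log([A⁻]/[HA]). 9.28 = 9.3098 + log(ratio). log(ratio) = 9.28 − 9.3098 = -0.0298. ratio = 10^(-0.0298) = 0.934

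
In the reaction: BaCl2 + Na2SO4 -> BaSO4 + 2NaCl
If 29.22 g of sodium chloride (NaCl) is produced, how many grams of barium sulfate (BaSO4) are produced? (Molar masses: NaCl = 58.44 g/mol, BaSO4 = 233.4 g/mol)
Moles of NaCl = 29.22 g ÷ 58.44 g/mol = 0.5 mol
Mole ratio: 1 mol BaSO4 / 2 mol NaCl
Moles of BaSO4 = 0.5 × (1/2) = 0.25 mol
Mass of BaSO4 = 0.25 mol × 233.4 g/mol = 58.35 g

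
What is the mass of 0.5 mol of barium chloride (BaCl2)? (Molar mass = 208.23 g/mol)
Mass = 0.5 mol × 208.23 g/mol = 104.1 g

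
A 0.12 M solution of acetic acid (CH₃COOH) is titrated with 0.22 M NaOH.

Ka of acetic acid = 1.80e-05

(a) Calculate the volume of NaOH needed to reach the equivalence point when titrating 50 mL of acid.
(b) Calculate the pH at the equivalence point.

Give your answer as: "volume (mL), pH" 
V = 27.3 mL, pH = 8.82

(a) At equivalence: moles acid = moles base.
moles acid = 0.12 × 0.05 = 0.006 mol; V_NaOH = 0.006/0.22 = 0.02727 L = 27.3 mL.
(b) At equivalence, all acid → conjugate base A⁻ at [A⁻] = 0.006/0.07727 = 0.07765 M.
Kb = Kw/Ka = 1.0e-14/1.80e-05 = 5.556e-10; [OH⁻] = √(Kb·[A⁻]) = 6.568e-06; pOH = 5.18; pH = 14 − pOH = 8.82.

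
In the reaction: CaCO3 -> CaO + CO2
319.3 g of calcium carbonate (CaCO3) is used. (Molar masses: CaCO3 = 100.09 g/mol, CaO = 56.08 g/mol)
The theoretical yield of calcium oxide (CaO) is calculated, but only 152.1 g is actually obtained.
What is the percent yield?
Moles of CaCO3 = 319.3 g ÷ 100.09 g/mol = 3.19013 mol
Mole ratio: 1 mol CaO / 1 mol CaCO3
Moles of CaO = 3.19013 × (1/1) = 3.19013 mol
Theoretical yield = 3.19013 mol × 56.08 g/mol = 178.9 g
Actual yield = 152.1 g
Percent yield = (152.1 / 178.9) × 100% = 85.0%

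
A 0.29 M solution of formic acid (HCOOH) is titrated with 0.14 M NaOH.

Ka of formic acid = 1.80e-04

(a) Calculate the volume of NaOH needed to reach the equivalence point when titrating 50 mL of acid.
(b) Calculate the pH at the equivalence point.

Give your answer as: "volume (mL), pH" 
V = 103.6 mL, pH = 8.36

(a) At equivalence: moles acid = moles base.
moles acid = 0.29 × 0.05 = 0.0145 mol; V_NaOH = 0.0145/0.14 = 0.1036 L = 103.6 mL.
(b) At equivalence, all acid → conjugate base A⁻ at [A⁻] = 0.0145/0.1536 = 0.09442 M.
Kb = Kw/Ka = 1.0e-14/1.80e-04 = 5.556e-11; [OH⁻] = √(Kb·[A⁻]) = 2.290e-06; pOH = 5.64; pH = 14 − pOH = 8.36.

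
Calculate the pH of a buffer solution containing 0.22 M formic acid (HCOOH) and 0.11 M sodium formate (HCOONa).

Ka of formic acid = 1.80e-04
pH = 3.44

pKa = -log(1.80e-04) = 3.74. pH = pKa + log([A⁻]/[HA]) = 3.74 + log(0.11/0.22)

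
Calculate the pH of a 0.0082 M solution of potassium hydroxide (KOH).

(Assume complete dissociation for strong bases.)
pH = 11.91

[OH⁻] = 0.0082 M for strong base. pOH = -log[OH⁻] = 2.09, pH = 14 - pOH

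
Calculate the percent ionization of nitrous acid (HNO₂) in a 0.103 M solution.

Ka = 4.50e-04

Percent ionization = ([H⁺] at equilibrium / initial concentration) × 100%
Percent ionization = 6.39%

Let x = [H⁺]. Ka = x²/(C - x) ⇒ x² + (4.50e-04)x - (4.50e-04)(0.103) = 0. x = 6.5868e-03. Percent = (6.5868e-03/0.103) × 100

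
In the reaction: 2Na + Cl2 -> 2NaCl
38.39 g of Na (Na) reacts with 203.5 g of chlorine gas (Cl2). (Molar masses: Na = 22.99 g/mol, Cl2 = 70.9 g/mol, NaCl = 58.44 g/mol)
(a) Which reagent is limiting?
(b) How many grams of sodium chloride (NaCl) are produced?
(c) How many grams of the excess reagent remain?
(a) Na, (b) 97.59 g, (c) 144.3 g

Moles of Na = 38.39 g ÷ 22.99 g/mol = 1.66986 mol
Moles of Cl2 = 203.5 g ÷ 70.9 g/mol = 2.87024 mol
Moles ÷ coefficient: Na: 1.66986/2 = 0.8349, Cl2: 2.87024/1 = 2.87
(a) Na has the smaller value, so Na is the limiting reagent.
(b) Moles of NaCl = 1.66986 mol Na × (2/2) = 1.66986 mol; mass = 1.66986 mol × 58.44 g/mol = 97.59 g
(c) Cl2 consumed = 1.66986 × (1/2) = 0.834928 mol; remaining = 2.87024 − 0.834928 = 2.03531 mol; mass = 2.03531 mol × 70.9 g/mol = 144.3 g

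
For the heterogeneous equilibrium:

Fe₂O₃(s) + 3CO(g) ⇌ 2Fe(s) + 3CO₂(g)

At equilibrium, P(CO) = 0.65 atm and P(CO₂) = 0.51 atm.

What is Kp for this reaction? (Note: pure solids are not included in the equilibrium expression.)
K_p = 0.483

Solids (Fe₂O₃, Fe) are excluded.
Kp = P(CO₂)³/P(CO)³ = (0.51)³/(0.65)³ = 0.1327/0.2746 = 0.483.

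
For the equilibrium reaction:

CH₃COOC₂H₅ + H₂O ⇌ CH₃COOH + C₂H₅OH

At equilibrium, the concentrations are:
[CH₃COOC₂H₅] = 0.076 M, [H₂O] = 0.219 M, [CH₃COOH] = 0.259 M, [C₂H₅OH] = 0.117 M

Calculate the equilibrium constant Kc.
K_c = 1.8207

Kc = ([CH₃COOH] × [C₂H₅OH]) / ([CH₃COOC₂H₅] × [H₂O])
   = ((0.259)·(0.117)) / ((0.076)·(0.219))
   = 0.030303 / 0.016644 = 1.8207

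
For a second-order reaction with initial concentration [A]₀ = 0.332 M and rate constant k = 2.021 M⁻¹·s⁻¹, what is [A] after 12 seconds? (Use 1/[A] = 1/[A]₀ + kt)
0.0367 M

1/[A] = 1/[A]₀ + k·t = 1/0.332 + (2.021)·(12) = 3.0120 + 24.2520 = 27.2640
[A] = 1/27.2640 = 0.0367 M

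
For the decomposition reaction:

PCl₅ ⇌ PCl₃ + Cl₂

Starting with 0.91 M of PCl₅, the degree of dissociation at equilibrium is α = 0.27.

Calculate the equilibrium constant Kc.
K_c = 0.0909

x = α·[A]₀ = 0.27 × 0.91 = 0.2457 M dissociated.
At eq: [PCl₅] = 0.91 − 0.2457 = 0.6643 M; [PCl₃] = [Cl₂] = x = 0.2457 M.
Kc = [PCl₃][Cl₂]/[PCl₅] = (0.2457)²/0.6643 = 0.09088.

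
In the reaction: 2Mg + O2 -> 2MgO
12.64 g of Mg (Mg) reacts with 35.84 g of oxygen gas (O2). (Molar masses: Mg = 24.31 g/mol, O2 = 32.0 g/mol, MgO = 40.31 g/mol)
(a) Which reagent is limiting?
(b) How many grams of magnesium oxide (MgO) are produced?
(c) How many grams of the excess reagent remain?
(a) Mg, (b) 20.96 g, (c) 27.52 g

Moles of Mg = 12.64 g ÷ 24.31 g/mol = 0.519951 mol
Moles of O2 = 35.84 g ÷ 32.0 g/mol = 1.12 mol
Moles ÷ coefficient: Mg: 0.519951/2 = 0.26, O2: 1.12/1 = 1.12
(a) Mg has the smaller value, so Mg is the limiting reagent.
(b) Moles of MgO = 0.519951 mol Mg × (2/2) = 0.519951 mol; mass = 0.519951 mol × 40.31 g/mol = 20.96 g
(c) O2 consumed = 0.519951 × (1/2) = 0.259975 mol; remaining = 1.12 − 0.259975 = 0.860025 mol; mass = 0.860025 mol × 32.0 g/mol = 27.52 g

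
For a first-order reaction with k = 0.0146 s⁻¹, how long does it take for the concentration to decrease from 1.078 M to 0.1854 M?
120.57 s

From ln[A] = ln[A]₀ - k·t: t = ln([A]₀/[A])/k = ln(1.078/0.1854)/0.0146 = ln(5.8145)/0.0146 = 1.7603/0.0146 = 120.57 s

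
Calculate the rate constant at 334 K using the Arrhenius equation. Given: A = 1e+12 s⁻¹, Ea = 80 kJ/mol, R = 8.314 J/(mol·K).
3.08e-01 s⁻¹

k = A·exp(-Ea/(R·T)) = 1e+12·exp(-80000/(8.314·334)) = 1e+12·exp(-28.8094) = 1e+12·3.0779e-13 = 3.08e-01 s⁻¹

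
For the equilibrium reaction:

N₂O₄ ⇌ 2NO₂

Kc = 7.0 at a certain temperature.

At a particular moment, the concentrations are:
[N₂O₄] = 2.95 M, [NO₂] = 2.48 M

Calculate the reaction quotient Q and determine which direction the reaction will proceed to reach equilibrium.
Q = 2.085, Q < K, reaction proceeds forward (toward products)

Q = ([NO₂]^2) / ([N₂O₄])
  = ((2.48)^2) / ((2.95)) = 6.1504/2.95 = 2.085
Since Q = 2.085 < Kc = 7.0, the reaction proceeds forward (toward products) to reach equilibrium.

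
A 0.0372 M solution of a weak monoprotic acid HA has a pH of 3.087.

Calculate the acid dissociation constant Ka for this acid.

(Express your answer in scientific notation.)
K_a = 1.84e-05

[H⁺] = 10^(−pH) = 10^(−3.087) = 8.185e-04 M. For HA ⇌ H⁺ + A⁻, Ka = x²/(C − x) = (8.185e-04)²/(0.0372 − 8.185e-04) = 1.84e-05.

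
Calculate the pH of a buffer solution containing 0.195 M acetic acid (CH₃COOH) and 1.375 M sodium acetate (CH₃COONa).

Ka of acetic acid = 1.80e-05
pH = 5.59

pKa = -log(1.80e-05) = 4.74. pH = pKa + log([A⁻]/[HA]) = 4.74 + log(1.375/0.195)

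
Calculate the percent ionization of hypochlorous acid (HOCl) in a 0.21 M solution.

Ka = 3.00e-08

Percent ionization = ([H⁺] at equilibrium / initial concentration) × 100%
Percent ionization = 0.0378%

Let x = [H⁺]. Ka = x²/(C - x) ⇒ x² + (3.00e-08)x - (3.00e-08)(0.21) = 0. x = 7.9358e-05. Percent = (7.9358e-05/0.21) × 100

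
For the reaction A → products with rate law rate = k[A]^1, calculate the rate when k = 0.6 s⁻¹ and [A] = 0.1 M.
0.06 M/s

rate = k·[A]^1 = 0.6·(0.1)^1 = 0.6·0.1 = 0.06 M/s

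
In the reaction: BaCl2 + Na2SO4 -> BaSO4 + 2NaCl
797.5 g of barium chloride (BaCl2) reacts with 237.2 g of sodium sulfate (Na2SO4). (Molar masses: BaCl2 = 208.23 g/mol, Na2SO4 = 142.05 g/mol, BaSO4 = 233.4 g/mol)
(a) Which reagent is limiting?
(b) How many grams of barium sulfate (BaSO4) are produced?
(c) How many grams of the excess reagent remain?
(a) Na2SO4, (b) 389.7 g, (c) 449.8 g

Moles of BaCl2 = 797.5 g ÷ 208.23 g/mol = 3.8299 mol
Moles of Na2SO4 = 237.2 g ÷ 142.05 g/mol = 1.66983 mol
Moles ÷ coefficient: BaCl2: 3.8299/1 = 3.83, Na2SO4: 1.66983/1 = 1.67
(a) Na2SO4 has the smaller value, so Na2SO4 is the limiting reagent.
(b) Moles of BaSO4 = 1.66983 mol Na2SO4 × (1/1) = 1.66983 mol; mass = 1.66983 mol × 233.4 g/mol = 389.7 g
(c) BaCl2 consumed = 1.66983 × (1/1) = 1.66983 mol; remaining = 3.8299 − 1.66983 = 2.16007 mol; mass = 2.16007 mol × 208.23 g/mol = 449.8 g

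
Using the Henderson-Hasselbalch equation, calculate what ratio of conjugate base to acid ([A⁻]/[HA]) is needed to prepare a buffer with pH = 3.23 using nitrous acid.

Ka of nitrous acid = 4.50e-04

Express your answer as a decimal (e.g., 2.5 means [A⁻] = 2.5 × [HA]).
[A⁻]/[HA] = 0.764

pKa = −log(4.50e-04) = 3.3468. pH = pKa + log([A⁻]/[HA]). 3.23 = 3.3468 + log(ratio). log(ratio) = 3.23 − 3.3468 = -0.1168. ratio = 10^(-0.1168) = 0.764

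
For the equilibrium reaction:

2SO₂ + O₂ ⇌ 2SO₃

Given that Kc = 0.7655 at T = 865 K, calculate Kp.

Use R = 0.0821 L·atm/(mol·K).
K_p = 0.0108

Δn = (moles gaseous products) − (moles gaseous reactants) = -1
T = 865 K; RT = 0.0821 × 865 = 71.0165
Kp = Kc·(RT)^Δn = 0.7655 × (71.0165)^-1 = 0.7655 × 0.0140812 = 0.0108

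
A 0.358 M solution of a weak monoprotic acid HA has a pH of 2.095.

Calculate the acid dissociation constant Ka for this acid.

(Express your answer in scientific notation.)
K_a = 1.84e-04

[H⁺] = 10^(−pH) = 10^(−2.095) = 8.035e-03 M. For HA ⇌ H⁺ + A⁻, Ka = x²/(C − x) = (8.035e-03)²/(0.358 − 8.035e-03) = 1.84e-04.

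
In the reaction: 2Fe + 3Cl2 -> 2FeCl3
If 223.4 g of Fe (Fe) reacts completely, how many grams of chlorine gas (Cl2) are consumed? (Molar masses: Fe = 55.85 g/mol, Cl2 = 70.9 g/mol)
Moles of Fe = 223.4 g ÷ 55.85 g/mol = 4 mol
Mole ratio: 3 mol Cl2 / 2 mol Fe
Moles of Cl2 = 4 × (3/2) = 6 mol
Mass of Cl2 = 6 mol × 70.9 g/mol = 425.4 g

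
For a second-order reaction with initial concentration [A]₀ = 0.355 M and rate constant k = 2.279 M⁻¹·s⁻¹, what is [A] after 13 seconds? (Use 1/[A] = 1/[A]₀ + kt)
0.0308 M

1/[A] = 1/[A]₀ + k·t = 1/0.355 + (2.279)·(13) = 2.8169 + 29.6270 = 32.4439
[A] = 1/32.4439 = 0.0308 M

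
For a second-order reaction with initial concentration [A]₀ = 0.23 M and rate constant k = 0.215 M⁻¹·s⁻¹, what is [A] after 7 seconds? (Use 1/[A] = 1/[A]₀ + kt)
0.1709 M

1/[A] = 1/[A]₀ + k·t = 1/0.23 + (0.215)·(7) = 4.3478 + 1.5050 = 5.8528
[A] = 1/5.8528 = 0.1709 M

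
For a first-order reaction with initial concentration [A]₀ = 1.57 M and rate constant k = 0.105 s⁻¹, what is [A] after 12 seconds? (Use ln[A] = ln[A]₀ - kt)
0.4453 M

ln[A] = ln[A]₀ - k·t = ln(1.57) - (0.105)·(12) = 0.4511 - 1.2600 = -0.8089
[A] = e^(-0.8089) = 0.4453 M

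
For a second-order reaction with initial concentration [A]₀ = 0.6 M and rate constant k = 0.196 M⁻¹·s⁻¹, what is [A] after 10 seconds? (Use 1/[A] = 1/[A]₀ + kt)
0.2757 M

1/[A] = 1/[A]₀ + k·t = 1/0.6 + (0.196)·(10) = 1.6667 + 1.9600 = 3.6267
[A] = 1/3.6267 = 0.2757 M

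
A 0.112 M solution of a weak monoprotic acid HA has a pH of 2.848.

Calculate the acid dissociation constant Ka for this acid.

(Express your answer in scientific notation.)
K_a = 1.82e-05

[H⁺] = 10^(−pH) = 10^(−2.848) = 1.419e-03 M. For HA ⇌ H⁺ + A⁻, Ka = x²/(C − x) = (1.419e-03)²/(0.112 − 1.419e-03) = 1.82e-05.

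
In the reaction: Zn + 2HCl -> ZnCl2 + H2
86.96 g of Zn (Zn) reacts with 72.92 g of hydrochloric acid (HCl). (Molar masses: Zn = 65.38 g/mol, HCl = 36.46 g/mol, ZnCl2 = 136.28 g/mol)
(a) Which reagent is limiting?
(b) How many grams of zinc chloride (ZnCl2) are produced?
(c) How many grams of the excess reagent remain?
(a) HCl, (b) 136.3 g, (c) 21.58 g

Moles of Zn = 86.96 g ÷ 65.38 g/mol = 1.33007 mol
Moles of HCl = 72.92 g ÷ 36.46 g/mol = 2 mol
Moles ÷ coefficient: Zn: 1.33007/1 = 1.33, HCl: 2/2 = 1
(a) HCl has the smaller value, so HCl is the limiting reagent.
(b) Moles of ZnCl2 = 2 mol HCl × (1/2) = 1 mol; mass = 1 mol × 136.28 g/mol = 136.3 g
(c) Zn consumed = 2 × (1/2) = 1 mol; remaining = 1.33007 − 1 = 0.33007 mol; mass = 0.33007 mol × 65.38 g/mol = 21.58 g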